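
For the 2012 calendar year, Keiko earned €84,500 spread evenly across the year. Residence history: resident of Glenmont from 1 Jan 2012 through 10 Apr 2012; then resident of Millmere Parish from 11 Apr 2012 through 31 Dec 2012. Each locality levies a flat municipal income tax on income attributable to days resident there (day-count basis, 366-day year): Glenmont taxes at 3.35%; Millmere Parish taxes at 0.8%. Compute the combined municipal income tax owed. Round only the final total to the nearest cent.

€1,270.62

Glenmont, 1 Jan – 10 Apr 2012: 101 days → €84,500 × 3.35% × 101/366 = €781.1633
Millmere Parish, 11 Apr – 31 Dec 2012: 265 days → €84,500 × 0.8% × 265/366 = €489.4536
Total = €1,270.6168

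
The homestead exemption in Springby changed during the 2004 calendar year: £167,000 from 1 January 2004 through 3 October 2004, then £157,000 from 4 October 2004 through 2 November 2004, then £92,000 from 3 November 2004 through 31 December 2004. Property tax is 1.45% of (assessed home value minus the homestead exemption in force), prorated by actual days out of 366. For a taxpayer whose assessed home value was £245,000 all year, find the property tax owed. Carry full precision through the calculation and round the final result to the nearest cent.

£1,318.19

1 January – 3 October 2004: 277 days, exemption £167,000 → (£245,000 − £167,000) × 1.45% × 277/366 = £855.9754
4 October – 2 November 2004: 30 days, exemption £157,000 → (£245,000 − £157,000) × 1.45% × 30/366 = £104.5902
3 November – 31 December 2004: 59 days, exemption £92,000 → (£245,000 − £92,000) × 1.45% × 59/366 = £357.6270
Total = £1,318.1926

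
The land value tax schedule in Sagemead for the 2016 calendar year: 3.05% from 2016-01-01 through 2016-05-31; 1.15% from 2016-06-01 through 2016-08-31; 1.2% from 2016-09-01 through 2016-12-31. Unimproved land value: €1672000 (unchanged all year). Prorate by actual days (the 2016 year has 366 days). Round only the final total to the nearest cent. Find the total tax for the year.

€32699.93

2016-01-01 to 2016-05-31: 152 days at 3.05% → €1672000 × 3.05% × 152/366 = €21178.6667
2016-06-01 to 2016-08-31: 92 days at 1.15% → €1672000 × 1.15% × 92/366 = €4833.2678
2016-09-01 to 2016-12-31: 122 days at 1.2% → €1672000 × 1.2% × 122/366 = €6688.0000
Total = €32699.9344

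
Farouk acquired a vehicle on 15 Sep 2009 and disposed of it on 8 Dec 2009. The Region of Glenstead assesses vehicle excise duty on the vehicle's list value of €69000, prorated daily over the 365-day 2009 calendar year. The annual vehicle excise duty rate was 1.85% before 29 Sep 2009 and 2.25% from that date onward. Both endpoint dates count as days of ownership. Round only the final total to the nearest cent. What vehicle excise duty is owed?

15 Sep – 28 Sep 2009: 14 days at 1.85% → €69000 × 1.85% × 14/365 = €48.9616
29 Sep – 8 Dec 2009: 71 days at 2.25% → €69000 × 2.25% × 71/365 = €301.9932
Total = €350.9548

€350.95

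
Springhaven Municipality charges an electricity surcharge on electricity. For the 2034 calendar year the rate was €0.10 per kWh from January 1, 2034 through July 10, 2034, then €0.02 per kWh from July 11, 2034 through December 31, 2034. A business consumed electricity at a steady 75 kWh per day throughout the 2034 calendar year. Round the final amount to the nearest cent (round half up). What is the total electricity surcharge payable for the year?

January 1 – July 10, 2034: 191 days × 75 kWh/day = 14,325 kWh at €0.10/kWh → €1432.50
July 11 – December 31, 2034: 174 days × 75 kWh/day = 13,050 kWh at €0.02/kWh → €261.00

€1693.50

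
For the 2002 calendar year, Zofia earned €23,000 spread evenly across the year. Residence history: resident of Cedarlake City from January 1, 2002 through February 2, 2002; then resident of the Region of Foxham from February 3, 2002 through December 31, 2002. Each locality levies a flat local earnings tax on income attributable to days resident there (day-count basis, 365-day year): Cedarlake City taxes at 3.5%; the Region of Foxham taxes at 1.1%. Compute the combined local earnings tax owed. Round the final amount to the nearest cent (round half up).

Cedarlake City, January 1 – February 2, 2002: 33 days → €23,000 × 3.5% × 33/365 = €72.7808
The Region of Foxham, February 3 – December 31, 2002: 332 days → €23,000 × 1.1% × 332/365 = €230.1260
Total = €302.9068

€302.91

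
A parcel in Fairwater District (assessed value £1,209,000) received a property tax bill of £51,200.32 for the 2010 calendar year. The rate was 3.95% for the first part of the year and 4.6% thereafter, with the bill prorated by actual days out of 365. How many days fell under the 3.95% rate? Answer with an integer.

Let d = days at the first rate; then 365 − d days at the second rate.
£1,209,000 × [3.95%·d + 4.6%·(365−d)] / 365 = £51,200.32
Solving gives d = 205, so the new rate took effect on July 25, 2010.

205 days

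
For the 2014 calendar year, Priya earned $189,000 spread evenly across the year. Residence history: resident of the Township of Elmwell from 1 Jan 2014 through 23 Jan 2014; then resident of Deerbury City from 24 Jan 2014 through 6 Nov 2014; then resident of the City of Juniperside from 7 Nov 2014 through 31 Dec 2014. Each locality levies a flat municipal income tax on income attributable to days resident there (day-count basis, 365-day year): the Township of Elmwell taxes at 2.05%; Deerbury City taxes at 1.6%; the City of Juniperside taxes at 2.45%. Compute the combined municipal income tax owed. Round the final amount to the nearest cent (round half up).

$3,319.67

The Township of Elmwell, 1 Jan – 23 Jan 2014: 23 days → $189,000 × 2.05% × 23/365 = $244.1466
Deerbury City, 24 Jan – 6 Nov 2014: 287 days → $189,000 × 1.6% × 287/365 = $2,377.7753
The City of Juniperside, 7 Nov – 31 Dec 2014: 55 days → $189,000 × 2.45% × 55/365 = $697.7466
Total = $3,319.6685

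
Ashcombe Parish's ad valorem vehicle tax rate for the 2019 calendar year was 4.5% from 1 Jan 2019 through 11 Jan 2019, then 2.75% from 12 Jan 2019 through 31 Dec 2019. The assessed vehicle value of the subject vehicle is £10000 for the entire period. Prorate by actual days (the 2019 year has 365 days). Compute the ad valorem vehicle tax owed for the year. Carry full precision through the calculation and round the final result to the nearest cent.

£280.27

1 Jan – 11 Jan 2019: 11 days at 4.5% → £10000 × 4.5% × 11/365 = £13.5616
12 Jan – 31 Dec 2019: 354 days at 2.75% → £10000 × 2.75% × 354/365 = £266.7123
Total = £280.2740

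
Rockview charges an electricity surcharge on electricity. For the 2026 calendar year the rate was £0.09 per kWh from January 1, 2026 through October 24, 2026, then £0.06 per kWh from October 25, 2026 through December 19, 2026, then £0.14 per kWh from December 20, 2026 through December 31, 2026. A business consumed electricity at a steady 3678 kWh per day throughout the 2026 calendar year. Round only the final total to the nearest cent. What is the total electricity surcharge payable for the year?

£116,850.06

January 1 – October 24, 2026: 297 days × 3678 kWh/day = 1,092,366 kWh at £0.09/kWh → £98,312.94
October 25 – December 19, 2026: 56 days × 3678 kWh/day = 205,968 kWh at £0.06/kWh → £12,358.08
December 20 – December 31, 2026: 12 days × 3678 kWh/day = 44,136 kWh at £0.14/kWh → £6,179.04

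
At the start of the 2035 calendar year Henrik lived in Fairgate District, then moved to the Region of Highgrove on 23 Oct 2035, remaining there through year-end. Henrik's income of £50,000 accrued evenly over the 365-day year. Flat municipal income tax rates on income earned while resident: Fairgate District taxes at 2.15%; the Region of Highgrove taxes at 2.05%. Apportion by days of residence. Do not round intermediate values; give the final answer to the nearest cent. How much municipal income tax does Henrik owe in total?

Fairgate District, 1 Jan – 22 Oct 2035: 295 days → £50,000 × 2.15% × 295/365 = £868.8356
The Region of Highgrove, 23 Oct – 31 Dec 2035: 70 days → £50,000 × 2.05% × 70/365 = £196.5753
Total = £1,065.4110

£1,065.41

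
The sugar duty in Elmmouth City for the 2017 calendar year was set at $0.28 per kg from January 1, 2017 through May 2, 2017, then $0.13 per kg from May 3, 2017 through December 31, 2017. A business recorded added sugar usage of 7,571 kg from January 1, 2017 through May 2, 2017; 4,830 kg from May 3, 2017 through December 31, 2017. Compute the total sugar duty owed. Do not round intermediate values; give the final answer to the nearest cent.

$2,747.78

January 1 – May 2, 2017: 7,571 kg at $0.28/kg → $2,119.88
May 3 – December 31, 2017: 4,830 kg at $0.13/kg → $627.90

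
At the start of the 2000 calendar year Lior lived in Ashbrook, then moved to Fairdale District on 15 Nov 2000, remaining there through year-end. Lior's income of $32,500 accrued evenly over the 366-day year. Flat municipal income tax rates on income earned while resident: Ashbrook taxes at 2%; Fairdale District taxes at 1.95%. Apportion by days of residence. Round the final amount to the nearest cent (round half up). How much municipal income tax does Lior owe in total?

Ashbrook, 1 Jan – 14 Nov 2000: 319 days → $32,500 × 2% × 319/366 = $566.5301
Fairdale District, 15 Nov – 31 Dec 2000: 47 days → $32,500 × 1.95% × 47/366 = $81.3832
Total = $647.9133

$647.91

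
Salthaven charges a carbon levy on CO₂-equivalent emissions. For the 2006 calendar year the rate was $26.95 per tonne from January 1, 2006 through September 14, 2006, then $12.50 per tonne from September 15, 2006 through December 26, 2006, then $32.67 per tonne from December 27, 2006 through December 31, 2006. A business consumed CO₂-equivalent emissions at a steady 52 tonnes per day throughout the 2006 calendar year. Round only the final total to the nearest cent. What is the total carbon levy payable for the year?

January 1 – September 14, 2006: 257 days × 52 tonnes/day = 13,364 tonnes at $26.95/tonne → $360,159.80
September 15 – December 26, 2006: 103 days × 52 tonnes/day = 5,356 tonnes at $12.50/tonne → $66,950.00
December 27 – December 31, 2006: 5 days × 52 tonnes/day = 260 tonnes at $32.67/tonne → $8,494.20

$435,604.00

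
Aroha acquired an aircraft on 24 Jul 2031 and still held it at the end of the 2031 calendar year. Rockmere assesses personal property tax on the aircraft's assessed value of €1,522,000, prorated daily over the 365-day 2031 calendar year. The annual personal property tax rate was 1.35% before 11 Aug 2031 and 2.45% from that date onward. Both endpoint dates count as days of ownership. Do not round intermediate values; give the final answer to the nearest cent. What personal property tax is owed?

€15,622.39

24 Jul – 10 Aug 2031: 18 days at 1.35% → €1,522,000 × 1.35% × 18/365 = €1,013.2767
11 Aug – 31 Dec 2031: 143 days at 2.45% → €1,522,000 × 2.45% × 143/365 = €14,609.1151
Total = €15,622.3918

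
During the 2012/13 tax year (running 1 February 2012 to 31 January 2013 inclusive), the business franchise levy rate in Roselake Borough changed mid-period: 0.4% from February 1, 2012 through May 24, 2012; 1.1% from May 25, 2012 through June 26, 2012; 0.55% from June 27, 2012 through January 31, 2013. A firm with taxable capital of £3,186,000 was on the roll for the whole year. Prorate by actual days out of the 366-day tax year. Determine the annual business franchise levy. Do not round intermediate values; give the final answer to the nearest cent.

February 1 – May 24, 2012: 114 days at 0.4% → £3,186,000 × 0.4% × 114/366 = £3,969.4426
May 25 – June 26, 2012: 33 days at 1.1% → £3,186,000 × 1.1% × 33/366 = £3,159.8852
June 27, 2012 – January 31, 2013: 219 days at 0.55% → £3,186,000 × 0.55% × 219/366 = £10,485.0738
Total = £17,614.4016

£17,614.40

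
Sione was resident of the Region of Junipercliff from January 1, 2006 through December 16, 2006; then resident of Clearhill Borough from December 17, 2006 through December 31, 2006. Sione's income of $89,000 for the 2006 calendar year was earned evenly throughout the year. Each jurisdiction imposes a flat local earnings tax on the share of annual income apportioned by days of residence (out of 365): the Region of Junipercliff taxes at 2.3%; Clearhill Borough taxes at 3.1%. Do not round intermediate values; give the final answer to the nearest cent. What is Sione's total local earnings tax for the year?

$2,076.26

The Region of Junipercliff, January 1 – December 16, 2006: 350 days → $89,000 × 2.3% × 350/365 = $1,962.8767
Clearhill Borough, December 17 – December 31, 2006: 15 days → $89,000 × 3.1% × 15/365 = $113.3836
Total = $2,076.2603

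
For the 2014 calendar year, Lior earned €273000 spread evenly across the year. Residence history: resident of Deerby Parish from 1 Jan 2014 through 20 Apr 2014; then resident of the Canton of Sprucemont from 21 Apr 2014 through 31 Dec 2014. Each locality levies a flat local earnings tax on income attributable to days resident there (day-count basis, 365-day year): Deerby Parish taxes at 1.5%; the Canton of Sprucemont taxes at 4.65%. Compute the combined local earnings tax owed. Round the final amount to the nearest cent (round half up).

Deerby Parish, 1 Jan – 20 Apr 2014: 110 days → €273000 × 1.5% × 110/365 = €1234.1096
The Canton of Sprucemont, 21 Apr – 31 Dec 2014: 255 days → €273000 × 4.65% × 255/365 = €8868.7603
Total = €10102.8699

€10102.87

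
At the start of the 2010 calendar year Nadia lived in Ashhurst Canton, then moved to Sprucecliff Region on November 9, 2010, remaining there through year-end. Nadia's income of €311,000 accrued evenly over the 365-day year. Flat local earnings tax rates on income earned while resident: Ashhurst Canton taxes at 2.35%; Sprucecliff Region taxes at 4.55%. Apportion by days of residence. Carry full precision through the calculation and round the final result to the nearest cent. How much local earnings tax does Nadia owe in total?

Ashhurst Canton, January 1 – November 8, 2010: 312 days → €311,000 × 2.35% × 312/365 = €6,247.2658
Sprucecliff Region, November 9 – December 31, 2010: 53 days → €311,000 × 4.55% × 53/365 = €2,054.7301
Total = €8,301.9959

€8,302.00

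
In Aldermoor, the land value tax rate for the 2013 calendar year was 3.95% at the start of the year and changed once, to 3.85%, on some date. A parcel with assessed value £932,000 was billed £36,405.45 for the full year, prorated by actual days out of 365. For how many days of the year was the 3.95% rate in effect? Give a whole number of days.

Let d = days at the first rate; then 365 − d days at the second rate.
£932,000 × [3.95%·d + 3.85%·(365−d)] / 365 = £36,405.45
Solving gives d = 205, so the new rate took effect on 25 Jul 2013.

205 days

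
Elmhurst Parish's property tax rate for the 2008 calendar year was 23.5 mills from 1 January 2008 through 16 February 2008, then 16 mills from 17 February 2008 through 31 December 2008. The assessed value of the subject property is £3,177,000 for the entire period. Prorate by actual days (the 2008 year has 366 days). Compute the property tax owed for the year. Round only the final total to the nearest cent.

1 January – 16 February 2008: 47 days at 23.5 mills → £3,177,000 × 2.35% × 47/366 = £9,587.4221
17 February – 31 December 2008: 319 days at 16 mills → £3,177,000 × 1.6% × 319/366 = £44,304.3934
Total = £53,891.8156

£53,891.82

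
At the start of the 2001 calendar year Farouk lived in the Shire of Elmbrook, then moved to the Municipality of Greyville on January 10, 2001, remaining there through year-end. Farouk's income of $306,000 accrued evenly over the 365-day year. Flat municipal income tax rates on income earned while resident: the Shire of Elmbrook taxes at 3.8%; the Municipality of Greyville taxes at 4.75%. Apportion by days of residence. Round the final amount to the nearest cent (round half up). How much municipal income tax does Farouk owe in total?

The Shire of Elmbrook, January 1 – January 9, 2001: 9 days → $306,000 × 3.8% × 9/365 = $286.7178
The Municipality of Greyville, January 10 – December 31, 2001: 356 days → $306,000 × 4.75% × 356/365 = $14,176.6027
Total = $14,463.3205

$14,463.32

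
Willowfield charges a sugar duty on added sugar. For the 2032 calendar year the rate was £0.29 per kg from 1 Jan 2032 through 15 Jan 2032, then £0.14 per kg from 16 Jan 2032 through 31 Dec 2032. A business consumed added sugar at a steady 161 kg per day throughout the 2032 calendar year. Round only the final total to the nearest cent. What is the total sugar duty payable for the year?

£8,611.89

1 Jan – 15 Jan 2032: 15 days × 161 kg/day = 2,415 kg at £0.29/kg → £700.35
16 Jan – 31 Dec 2032: 351 days × 161 kg/day = 56,511 kg at £0.14/kg → £7,911.54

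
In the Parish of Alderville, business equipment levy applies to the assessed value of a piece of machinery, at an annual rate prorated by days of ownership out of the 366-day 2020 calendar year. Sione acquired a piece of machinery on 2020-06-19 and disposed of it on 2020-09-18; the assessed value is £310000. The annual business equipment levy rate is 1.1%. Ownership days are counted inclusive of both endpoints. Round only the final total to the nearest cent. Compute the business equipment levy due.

£857.16

Days held (2020-06-19 to 2020-09-18): 92 out of 366
Tax = £310000 × 1.1% × 92/366 = £857.1585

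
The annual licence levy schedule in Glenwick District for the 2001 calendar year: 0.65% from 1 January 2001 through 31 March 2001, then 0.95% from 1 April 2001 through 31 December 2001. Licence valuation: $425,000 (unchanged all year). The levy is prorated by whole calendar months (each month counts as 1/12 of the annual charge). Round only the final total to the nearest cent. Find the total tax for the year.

1 January – 31 March 2001: 3 months at 0.65% → $425,000 × 0.65% × 3/12 = $690.6250
1 April – 31 December 2001: 9 months at 0.95% → $425,000 × 0.95% × 9/12 = $3,028.1250
Total = $3,718.7500

$3,718.75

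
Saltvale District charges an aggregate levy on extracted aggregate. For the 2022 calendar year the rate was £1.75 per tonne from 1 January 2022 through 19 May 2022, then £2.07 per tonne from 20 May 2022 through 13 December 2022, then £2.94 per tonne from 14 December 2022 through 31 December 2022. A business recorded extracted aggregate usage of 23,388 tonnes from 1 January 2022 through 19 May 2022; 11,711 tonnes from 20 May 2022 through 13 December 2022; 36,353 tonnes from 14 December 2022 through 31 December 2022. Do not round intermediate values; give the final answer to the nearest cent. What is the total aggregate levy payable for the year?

1 January – 19 May 2022: 23,388 tonnes at £1.75/tonne → £40,929.00
20 May – 13 December 2022: 11,711 tonnes at £2.07/tonne → £24,241.77
14 December – 31 December 2022: 36,353 tonnes at £2.94/tonne → £106,877.82

£172,048.59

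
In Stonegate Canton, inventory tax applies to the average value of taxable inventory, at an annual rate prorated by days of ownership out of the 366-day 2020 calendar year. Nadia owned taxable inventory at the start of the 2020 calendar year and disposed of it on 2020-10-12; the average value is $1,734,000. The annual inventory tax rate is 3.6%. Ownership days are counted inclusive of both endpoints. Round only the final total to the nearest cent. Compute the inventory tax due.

$48,779.41

Days held (2020-01-01 to 2020-10-12): 286 out of 366
Tax = $1,734,000 × 3.6% × 286/366 = $48,779.4098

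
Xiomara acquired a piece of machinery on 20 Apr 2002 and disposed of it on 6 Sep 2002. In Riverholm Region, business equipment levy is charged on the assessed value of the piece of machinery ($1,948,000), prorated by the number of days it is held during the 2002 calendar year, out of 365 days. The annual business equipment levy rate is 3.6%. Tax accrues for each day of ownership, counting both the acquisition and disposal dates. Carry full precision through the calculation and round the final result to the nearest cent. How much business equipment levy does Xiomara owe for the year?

Days held (20 Apr – 6 Sep 2002): 140 out of 365
Tax = $1,948,000 × 3.6% × 140/365 = $26,898.4110

$26,898.41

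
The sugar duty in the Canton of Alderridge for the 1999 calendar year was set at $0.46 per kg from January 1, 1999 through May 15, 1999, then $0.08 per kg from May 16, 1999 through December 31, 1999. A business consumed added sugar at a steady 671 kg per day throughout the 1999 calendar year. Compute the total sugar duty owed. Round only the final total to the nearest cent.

$54,015.50

January 1 – May 15, 1999: 135 days × 671 kg/day = 90,585 kg at $0.46/kg → $41,669.10
May 16 – December 31, 1999: 230 days × 671 kg/day = 154,330 kg at $0.08/kg → $12,346.40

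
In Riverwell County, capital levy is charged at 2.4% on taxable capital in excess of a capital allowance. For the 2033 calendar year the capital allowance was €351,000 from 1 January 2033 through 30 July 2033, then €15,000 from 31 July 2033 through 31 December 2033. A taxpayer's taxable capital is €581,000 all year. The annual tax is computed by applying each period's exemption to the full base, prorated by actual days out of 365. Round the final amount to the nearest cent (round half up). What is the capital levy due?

1 January – 30 July 2033: 211 days, exemption €351,000 → (€581,000 − €351,000) × 2.4% × 211/365 = €3,191.0137
31 July – 31 December 2033: 154 days, exemption €15,000 → (€581,000 − €15,000) × 2.4% × 154/365 = €5,731.3315
Total = €8,922.3452

€8,922.35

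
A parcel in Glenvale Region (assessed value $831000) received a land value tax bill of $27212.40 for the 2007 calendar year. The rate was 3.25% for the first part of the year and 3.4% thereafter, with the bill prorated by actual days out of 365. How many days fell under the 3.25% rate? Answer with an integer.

Let d = days at the first rate; then 365 − d days at the second rate.
$831000 × [3.25%·d + 3.4%·(365−d)] / 365 = $27212.40
Solving gives d = 305, so the new rate took effect on November 2, 2007.

305 days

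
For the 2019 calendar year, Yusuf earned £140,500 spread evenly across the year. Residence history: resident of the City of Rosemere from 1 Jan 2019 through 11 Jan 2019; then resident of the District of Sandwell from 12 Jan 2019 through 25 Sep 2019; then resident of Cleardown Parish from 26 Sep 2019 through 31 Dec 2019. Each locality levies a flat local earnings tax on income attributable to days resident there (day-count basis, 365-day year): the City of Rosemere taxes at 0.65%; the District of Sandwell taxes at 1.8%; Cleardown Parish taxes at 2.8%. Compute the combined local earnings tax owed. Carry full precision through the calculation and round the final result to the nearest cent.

The City of Rosemere, 1 Jan – 11 Jan 2019: 11 days → £140,500 × 0.65% × 11/365 = £27.5226
The District of Sandwell, 12 Jan – 25 Sep 2019: 257 days → £140,500 × 1.8% × 257/365 = £1,780.6932
Cleardown Parish, 26 Sep – 31 Dec 2019: 97 days → £140,500 × 2.8% × 97/365 = £1,045.4740
Total = £2,853.6897

£2,853.69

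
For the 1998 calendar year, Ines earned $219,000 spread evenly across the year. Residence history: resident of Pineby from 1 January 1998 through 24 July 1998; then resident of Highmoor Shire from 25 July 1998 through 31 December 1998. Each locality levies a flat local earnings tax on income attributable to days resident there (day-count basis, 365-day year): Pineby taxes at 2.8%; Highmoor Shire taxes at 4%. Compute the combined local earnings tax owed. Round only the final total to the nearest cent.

Pineby, 1 January – 24 July 1998: 205 days → $219,000 × 2.8% × 205/365 = $3,444.0000
Highmoor Shire, 25 July – 31 December 1998: 160 days → $219,000 × 4% × 160/365 = $3,840.0000
Total = $7,284.0000

$7,284.00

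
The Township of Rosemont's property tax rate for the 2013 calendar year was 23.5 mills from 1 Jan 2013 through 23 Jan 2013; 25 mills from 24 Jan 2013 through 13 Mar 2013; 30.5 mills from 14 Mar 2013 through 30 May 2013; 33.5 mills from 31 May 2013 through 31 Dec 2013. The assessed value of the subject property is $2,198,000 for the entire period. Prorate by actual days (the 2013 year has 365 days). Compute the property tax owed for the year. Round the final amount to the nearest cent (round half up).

1 Jan – 23 Jan 2013: 23 days at 23.5 mills → $2,198,000 × 2.35% × 23/365 = $3,254.8466
24 Jan – 13 Mar 2013: 49 days at 25 mills → $2,198,000 × 2.5% × 49/365 = $7,376.8493
14 Mar – 30 May 2013: 78 days at 30.5 mills → $2,198,000 × 3.05% × 78/365 = $14,326.1425
31 May – 31 Dec 2013: 215 days at 33.5 mills → $2,198,000 × 3.35% × 215/365 = $43,372.8630
Total = $68,330.7014

$68,330.70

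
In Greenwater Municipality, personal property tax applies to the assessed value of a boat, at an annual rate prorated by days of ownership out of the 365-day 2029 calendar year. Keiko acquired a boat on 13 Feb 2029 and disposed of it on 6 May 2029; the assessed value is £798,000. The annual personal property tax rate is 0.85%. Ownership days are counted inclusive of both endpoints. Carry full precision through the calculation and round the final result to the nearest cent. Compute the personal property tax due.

£1,542.44

Days held (13 Feb – 6 May 2029): 83 out of 365
Tax = £798,000 × 0.85% × 83/365 = £1,542.4356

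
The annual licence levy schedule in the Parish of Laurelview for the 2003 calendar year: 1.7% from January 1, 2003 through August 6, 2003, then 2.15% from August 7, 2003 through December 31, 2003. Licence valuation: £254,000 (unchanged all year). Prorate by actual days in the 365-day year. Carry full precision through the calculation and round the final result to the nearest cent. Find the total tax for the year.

January 1 – August 6, 2003: 218 days at 1.7% → £254,000 × 1.7% × 218/365 = £2,578.9699
August 7 – December 31, 2003: 147 days at 2.15% → £254,000 × 2.15% × 147/365 = £2,199.3616
Total = £4,778.3315

£4,778.33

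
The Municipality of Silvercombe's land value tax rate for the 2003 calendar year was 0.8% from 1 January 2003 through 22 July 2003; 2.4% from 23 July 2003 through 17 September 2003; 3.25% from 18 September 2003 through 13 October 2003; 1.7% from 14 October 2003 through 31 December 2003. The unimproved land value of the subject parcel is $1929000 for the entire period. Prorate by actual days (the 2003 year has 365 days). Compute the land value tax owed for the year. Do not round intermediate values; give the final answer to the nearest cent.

1 January – 22 July 2003: 203 days at 0.8% → $1929000 × 0.8% × 203/365 = $8582.7288
23 July – 17 September 2003: 57 days at 2.4% → $1929000 × 2.4% × 57/365 = $7229.7863
18 September – 13 October 2003: 26 days at 3.25% → $1929000 × 3.25% × 26/365 = $4465.7671
14 October – 31 December 2003: 79 days at 1.7% → $1929000 × 1.7% × 79/365 = $7097.6630
Total = $27375.9452

$27375.95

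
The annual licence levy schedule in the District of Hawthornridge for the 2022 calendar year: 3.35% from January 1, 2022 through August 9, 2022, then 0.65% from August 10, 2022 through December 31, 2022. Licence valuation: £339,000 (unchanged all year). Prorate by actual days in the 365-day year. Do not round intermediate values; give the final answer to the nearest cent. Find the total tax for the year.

£7,745.45

January 1 – August 9, 2022: 221 days at 3.35% → £339,000 × 3.35% × 221/365 = £6,876.1274
August 10 – December 31, 2022: 144 days at 0.65% → £339,000 × 0.65% × 144/365 = £869.3260
Total = £7,745.4534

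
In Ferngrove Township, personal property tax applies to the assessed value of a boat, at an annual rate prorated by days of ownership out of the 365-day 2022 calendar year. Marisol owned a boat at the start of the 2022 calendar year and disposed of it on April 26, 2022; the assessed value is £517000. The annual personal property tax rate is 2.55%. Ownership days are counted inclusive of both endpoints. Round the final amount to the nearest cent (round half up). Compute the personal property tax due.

Days held (January 1 – April 26, 2022): 116 out of 365
Tax = £517000 × 2.55% × 116/365 = £4189.8247

£4189.82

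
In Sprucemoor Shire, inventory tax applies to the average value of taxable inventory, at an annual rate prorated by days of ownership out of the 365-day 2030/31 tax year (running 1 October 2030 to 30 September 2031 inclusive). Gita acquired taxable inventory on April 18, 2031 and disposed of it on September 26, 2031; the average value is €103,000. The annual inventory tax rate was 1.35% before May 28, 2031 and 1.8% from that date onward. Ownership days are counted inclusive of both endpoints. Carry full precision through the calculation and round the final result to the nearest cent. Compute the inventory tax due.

April 18 – May 27, 2031: 40 days at 1.35% → €103,000 × 1.35% × 40/365 = €152.3836
May 28 – September 26, 2031: 122 days at 1.8% → €103,000 × 1.8% × 122/365 = €619.6932
Total = €772.0767

€772.08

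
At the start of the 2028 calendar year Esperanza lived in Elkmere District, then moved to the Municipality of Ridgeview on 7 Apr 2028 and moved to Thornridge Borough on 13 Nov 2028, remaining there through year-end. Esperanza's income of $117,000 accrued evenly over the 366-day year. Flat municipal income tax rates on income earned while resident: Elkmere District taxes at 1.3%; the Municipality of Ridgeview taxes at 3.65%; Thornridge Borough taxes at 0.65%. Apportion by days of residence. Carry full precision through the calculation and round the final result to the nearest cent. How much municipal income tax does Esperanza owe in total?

Elkmere District, 1 Jan – 6 Apr 2028: 97 days → $117,000 × 1.3% × 97/366 = $403.1066
The Municipality of Ridgeview, 7 Apr – 12 Nov 2028: 220 days → $117,000 × 3.65% × 220/366 = $2,566.9672
Thornridge Borough, 13 Nov – 31 Dec 2028: 49 days → $117,000 × 0.65% × 49/366 = $101.8156
Total = $3,071.8893

$3,071.89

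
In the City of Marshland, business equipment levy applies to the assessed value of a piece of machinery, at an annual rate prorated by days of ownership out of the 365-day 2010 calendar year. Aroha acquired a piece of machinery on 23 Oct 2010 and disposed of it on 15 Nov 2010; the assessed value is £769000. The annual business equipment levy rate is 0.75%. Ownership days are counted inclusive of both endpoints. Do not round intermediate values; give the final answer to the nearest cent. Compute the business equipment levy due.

£379.23

Days held (23 Oct – 15 Nov 2010): 24 out of 365
Tax = £769000 × 0.75% × 24/365 = £379.2329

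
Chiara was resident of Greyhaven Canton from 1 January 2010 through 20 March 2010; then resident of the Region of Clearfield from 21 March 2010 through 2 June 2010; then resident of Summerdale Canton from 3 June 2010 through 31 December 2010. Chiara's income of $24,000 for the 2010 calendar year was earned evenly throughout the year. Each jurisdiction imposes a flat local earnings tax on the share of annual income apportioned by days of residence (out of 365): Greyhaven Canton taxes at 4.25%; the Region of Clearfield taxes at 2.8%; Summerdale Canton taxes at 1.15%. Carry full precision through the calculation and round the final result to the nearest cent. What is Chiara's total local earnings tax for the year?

Greyhaven Canton, 1 January – 20 March 2010: 79 days → $24,000 × 4.25% × 79/365 = $220.7671
The Region of Clearfield, 21 March – 2 June 2010: 74 days → $24,000 × 2.8% × 74/365 = $136.2411
Summerdale Canton, 3 June – 31 December 2010: 212 days → $24,000 × 1.15% × 212/365 = $160.3068
Total = $517.3151

$517.32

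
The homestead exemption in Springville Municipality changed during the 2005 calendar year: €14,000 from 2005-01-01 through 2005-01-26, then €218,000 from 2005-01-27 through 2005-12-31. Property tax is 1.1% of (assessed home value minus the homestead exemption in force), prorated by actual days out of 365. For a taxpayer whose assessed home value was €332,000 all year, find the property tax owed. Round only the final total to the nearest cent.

2005-01-01 to 2005-01-26: 26 days, exemption €14,000 → (€332,000 − €14,000) × 1.1% × 26/365 = €249.1726
2005-01-27 to 2005-12-31: 339 days, exemption €218,000 → (€332,000 − €218,000) × 1.1% × 339/365 = €1,164.6740
Total = €1,413.8466

€1,413.85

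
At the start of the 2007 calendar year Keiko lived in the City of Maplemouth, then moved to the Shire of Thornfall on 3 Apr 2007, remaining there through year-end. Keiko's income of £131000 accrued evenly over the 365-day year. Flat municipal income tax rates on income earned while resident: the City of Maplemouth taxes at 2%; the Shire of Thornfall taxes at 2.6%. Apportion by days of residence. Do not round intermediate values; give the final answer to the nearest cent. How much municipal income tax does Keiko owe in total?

£3207.88

The City of Maplemouth, 1 Jan – 2 Apr 2007: 92 days → £131000 × 2% × 92/365 = £660.3836
The Shire of Thornfall, 3 Apr – 31 Dec 2007: 273 days → £131000 × 2.6% × 273/365 = £2547.5014
Total = £3207.8849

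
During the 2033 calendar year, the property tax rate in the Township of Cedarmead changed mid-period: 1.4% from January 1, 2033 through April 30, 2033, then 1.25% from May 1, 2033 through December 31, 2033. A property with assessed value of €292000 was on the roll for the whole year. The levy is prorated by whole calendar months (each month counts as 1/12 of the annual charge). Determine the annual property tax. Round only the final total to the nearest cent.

€3796.00

January 1 – April 30, 2033: 4 months at 1.4% → €292000 × 1.4% × 4/12 = €1362.6667
May 1 – December 31, 2033: 8 months at 1.25% → €292000 × 1.25% × 8/12 = €2433.3333
Total = €3796.0000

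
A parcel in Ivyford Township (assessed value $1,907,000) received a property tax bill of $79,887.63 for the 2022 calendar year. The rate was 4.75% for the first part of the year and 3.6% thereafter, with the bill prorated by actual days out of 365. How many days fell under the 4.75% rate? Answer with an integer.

Let d = days at the first rate; then 365 − d days at the second rate.
$1,907,000 × [4.75%·d + 3.6%·(365−d)] / 365 = $79,887.63
Solving gives d = 187, so the new rate took effect on July 7, 2022.

187 days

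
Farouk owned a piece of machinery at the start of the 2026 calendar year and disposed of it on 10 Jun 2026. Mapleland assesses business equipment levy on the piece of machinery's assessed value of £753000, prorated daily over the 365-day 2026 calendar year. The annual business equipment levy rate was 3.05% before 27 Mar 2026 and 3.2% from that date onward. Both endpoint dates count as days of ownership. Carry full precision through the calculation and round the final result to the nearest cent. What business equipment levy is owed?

£10365.61

1 Jan – 26 Mar 2026: 85 days at 3.05% → £753000 × 3.05% × 85/365 = £5348.3630
27 Mar – 10 Jun 2026: 76 days at 3.2% → £753000 × 3.2% × 76/365 = £5017.2493
Total = £10365.6123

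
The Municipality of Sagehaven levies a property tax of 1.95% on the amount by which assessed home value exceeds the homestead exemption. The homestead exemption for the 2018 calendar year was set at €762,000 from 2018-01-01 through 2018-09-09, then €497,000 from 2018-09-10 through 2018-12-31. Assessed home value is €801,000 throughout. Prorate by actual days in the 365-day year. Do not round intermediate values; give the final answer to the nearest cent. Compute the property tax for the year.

€2,360.30

2018-01-01 to 2018-09-09: 252 days, exemption €762,000 → (€801,000 − €762,000) × 1.95% × 252/365 = €525.0575
2018-09-10 to 2018-12-31: 113 days, exemption €497,000 → (€801,000 − €497,000) × 1.95% × 113/365 = €1,835.2438
Total = €2,360.3014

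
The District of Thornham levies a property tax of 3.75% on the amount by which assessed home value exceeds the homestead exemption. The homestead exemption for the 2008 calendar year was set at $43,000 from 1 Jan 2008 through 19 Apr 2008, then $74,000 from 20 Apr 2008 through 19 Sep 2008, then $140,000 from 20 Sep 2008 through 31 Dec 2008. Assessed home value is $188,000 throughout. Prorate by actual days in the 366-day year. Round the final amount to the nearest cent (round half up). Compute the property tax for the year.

1 Jan – 19 Apr 2008: 110 days, exemption $43,000 → ($188,000 − $43,000) × 3.75% × 110/366 = $1,634.2213
20 Apr – 19 Sep 2008: 153 days, exemption $74,000 → ($188,000 − $74,000) × 3.75% × 153/366 = $1,787.0902
20 Sep – 31 Dec 2008: 103 days, exemption $140,000 → ($188,000 − $140,000) × 3.75% × 103/366 = $506.5574
Total = $3,927.8689

$3,927.87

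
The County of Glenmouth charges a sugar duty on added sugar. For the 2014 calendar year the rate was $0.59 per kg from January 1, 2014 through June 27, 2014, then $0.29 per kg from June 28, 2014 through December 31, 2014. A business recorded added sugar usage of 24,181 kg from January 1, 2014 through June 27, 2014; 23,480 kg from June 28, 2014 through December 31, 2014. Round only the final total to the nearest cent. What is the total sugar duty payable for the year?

January 1 – June 27, 2014: 24,181 kg at $0.59/kg → $14,266.79
June 28 – December 31, 2014: 23,480 kg at $0.29/kg → $6,809.20

$21,075.99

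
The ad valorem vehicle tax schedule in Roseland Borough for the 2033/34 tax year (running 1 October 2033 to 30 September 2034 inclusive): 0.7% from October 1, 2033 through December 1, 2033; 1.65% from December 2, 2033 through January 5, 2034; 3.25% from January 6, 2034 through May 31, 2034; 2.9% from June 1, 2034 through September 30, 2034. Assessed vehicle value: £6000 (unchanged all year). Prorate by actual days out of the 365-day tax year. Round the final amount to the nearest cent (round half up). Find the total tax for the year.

October 1 – December 1, 2033: 62 days at 0.7% → £6000 × 0.7% × 62/365 = £7.1342
December 2, 2033 – January 5, 2034: 35 days at 1.65% → £6000 × 1.65% × 35/365 = £9.4932
January 6 – May 31, 2034: 146 days at 3.25% → £6000 × 3.25% × 146/365 = £78.0000
June 1 – September 30, 2034: 122 days at 2.9% → £6000 × 2.9% × 122/365 = £58.1589
Total = £152.7863

£152.79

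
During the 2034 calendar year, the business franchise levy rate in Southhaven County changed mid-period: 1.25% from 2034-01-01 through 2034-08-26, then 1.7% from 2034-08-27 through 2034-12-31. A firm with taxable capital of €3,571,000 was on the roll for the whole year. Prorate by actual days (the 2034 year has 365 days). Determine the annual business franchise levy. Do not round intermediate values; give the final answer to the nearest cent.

2034-01-01 to 2034-08-26: 238 days at 1.25% → €3,571,000 × 1.25% × 238/365 = €29,106.0959
2034-08-27 to 2034-12-31: 127 days at 1.7% → €3,571,000 × 1.7% × 127/365 = €21,122.7096
Total = €50,228.8055

€50,228.81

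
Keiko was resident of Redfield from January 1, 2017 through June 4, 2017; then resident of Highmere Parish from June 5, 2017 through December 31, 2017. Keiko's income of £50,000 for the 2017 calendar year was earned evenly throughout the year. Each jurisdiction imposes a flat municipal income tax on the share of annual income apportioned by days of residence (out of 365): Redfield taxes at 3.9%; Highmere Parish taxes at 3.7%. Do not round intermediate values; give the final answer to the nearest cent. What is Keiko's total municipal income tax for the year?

£1,892.47

Redfield, January 1 – June 4, 2017: 155 days → £50,000 × 3.9% × 155/365 = £828.0822
Highmere Parish, June 5 – December 31, 2017: 210 days → £50,000 × 3.7% × 210/365 = £1,064.3836
Total = £1,892.4658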